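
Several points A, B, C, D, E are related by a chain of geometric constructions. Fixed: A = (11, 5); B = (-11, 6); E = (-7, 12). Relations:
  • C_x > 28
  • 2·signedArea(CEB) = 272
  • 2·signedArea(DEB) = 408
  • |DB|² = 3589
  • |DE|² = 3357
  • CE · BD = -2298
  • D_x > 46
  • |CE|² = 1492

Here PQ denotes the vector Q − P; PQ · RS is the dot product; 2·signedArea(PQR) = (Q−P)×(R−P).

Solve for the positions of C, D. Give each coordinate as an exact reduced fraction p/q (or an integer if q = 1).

C = (29, -2)
D = (47, -9)

1. C_x = 29  [line 6·x + -4·y + -182 = 0 ∩ |CE|² = 1492]
2. C_y = -2  [line 6·x + -4·y + -182 = 0 ∩ |CE|² = 1492]
   → C = (29, -2)
3. D_x = 47  [CE · BD = -2298 ∩ 2·signedArea(DEB) = 408]
4. D_y = -9  [CE · BD = -2298 ∩ 2·signedArea(DEB) = 408]
   → D = (47, -9)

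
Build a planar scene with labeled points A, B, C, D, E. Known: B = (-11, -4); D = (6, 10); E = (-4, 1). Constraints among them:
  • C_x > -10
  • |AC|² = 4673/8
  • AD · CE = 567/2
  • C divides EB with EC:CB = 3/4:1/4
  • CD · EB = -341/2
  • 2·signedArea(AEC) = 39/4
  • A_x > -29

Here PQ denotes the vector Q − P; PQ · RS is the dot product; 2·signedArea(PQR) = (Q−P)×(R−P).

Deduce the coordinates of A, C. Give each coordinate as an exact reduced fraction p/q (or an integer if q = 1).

1. C_x = -37/4  [C divides EB with EC:CB = 3/4:1/4]
2. C_y = -11/4  [C divides EB with EC:CB = 3/4:1/4]
   → C = (-37/4, -11/4)
3. A_x = -28  [AD · CE = 567/2 ∩ 2·signedArea(AEC) = 39/4]
4. A_y = -18  [AD · CE = 567/2 ∩ 2·signedArea(AEC) = 39/4]
   → A = (-28, -18)

A = (-28, -18)
C = (-37/4, -11/4)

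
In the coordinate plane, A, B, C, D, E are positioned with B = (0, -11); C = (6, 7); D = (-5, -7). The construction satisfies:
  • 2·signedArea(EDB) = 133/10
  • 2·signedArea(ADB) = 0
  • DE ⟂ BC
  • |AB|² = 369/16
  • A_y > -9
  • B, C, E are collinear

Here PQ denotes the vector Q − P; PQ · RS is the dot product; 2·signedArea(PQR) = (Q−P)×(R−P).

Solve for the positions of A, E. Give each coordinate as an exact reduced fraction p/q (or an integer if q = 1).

1. A_x = -15/4  [line 4·x + 5·y + 55 = 0 ∩ |AB|² = 369/16]
2. A_y = -8  [line 4·x + 5·y + 55 = 0 ∩ |AB|² = 369/16]
   → A = (-15/4, -8)
3. E_x = 7/10  [B, C, E are collinear ∩ DE ⟂ BC]
4. E_y = -89/10  [B, C, E are collinear ∩ DE ⟂ BC]
   → E = (7/10, -89/10)

A = (-15/4, -8)
E = (7/10, -89/10)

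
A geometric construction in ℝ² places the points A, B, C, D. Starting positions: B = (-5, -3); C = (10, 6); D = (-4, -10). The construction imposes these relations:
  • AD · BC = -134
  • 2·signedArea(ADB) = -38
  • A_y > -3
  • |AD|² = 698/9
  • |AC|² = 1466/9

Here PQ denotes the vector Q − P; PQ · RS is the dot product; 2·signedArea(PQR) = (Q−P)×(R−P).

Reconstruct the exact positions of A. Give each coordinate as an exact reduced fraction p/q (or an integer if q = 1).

1. A_x = 1/3  [AD · BC = -134 ∩ 2·signedArea(ADB) = -38]
2. A_y = -7/3  [AD · BC = -134 ∩ 2·signedArea(ADB) = -38]
   → A = (1/3, -7/3)

A = (1/3, -7/3)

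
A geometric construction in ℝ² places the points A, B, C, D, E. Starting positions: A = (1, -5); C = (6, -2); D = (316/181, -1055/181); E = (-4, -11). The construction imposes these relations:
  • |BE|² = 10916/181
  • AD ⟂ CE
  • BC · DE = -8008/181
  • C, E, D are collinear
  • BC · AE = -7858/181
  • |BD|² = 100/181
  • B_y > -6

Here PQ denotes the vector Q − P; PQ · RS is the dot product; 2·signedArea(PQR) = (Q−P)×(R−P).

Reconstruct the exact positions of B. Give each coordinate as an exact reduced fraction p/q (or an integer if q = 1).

B = (226/181, -955/181)

1. B_x = 226/181  [BC · AE = -7858/181 ∩ BC · DE = -8008/181]
2. B_y = -955/181  [BC · AE = -7858/181 ∩ BC · DE = -8008/181]
   → B = (226/181, -955/181)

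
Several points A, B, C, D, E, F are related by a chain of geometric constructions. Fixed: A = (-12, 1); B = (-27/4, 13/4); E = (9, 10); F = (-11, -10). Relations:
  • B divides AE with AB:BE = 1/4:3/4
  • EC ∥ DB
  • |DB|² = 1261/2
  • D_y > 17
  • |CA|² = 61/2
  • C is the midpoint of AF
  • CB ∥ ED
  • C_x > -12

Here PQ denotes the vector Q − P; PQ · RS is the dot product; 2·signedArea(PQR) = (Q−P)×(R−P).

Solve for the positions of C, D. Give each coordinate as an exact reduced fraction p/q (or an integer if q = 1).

1. C_x = -23/2  [C is the midpoint of AF]
2. C_y = -9/2  [C is the midpoint of AF]
   → C = (-23/2, -9/2)
3. D_x = 55/4  [EC ∥ DB ∩ CB ∥ ED]
4. D_y = 71/4  [EC ∥ DB ∩ CB ∥ ED]
   → D = (55/4, 71/4)

C = (-23/2, -9/2)
D = (55/4, 71/4)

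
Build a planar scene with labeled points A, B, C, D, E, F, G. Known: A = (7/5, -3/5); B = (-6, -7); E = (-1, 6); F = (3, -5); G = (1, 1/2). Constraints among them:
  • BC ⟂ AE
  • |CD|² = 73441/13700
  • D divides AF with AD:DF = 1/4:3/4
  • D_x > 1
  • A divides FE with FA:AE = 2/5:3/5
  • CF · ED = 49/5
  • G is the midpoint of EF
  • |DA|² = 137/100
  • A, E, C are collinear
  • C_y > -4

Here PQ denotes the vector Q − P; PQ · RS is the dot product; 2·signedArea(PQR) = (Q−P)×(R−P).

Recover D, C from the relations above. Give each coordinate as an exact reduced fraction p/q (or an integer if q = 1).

1. D_x = 9/5  [D divides AF with AD:DF = 1/4:3/4]
2. D_y = -17/10  [D divides AF with AD:DF = 1/4:3/4]
   → D = (9/5, -17/10)
3. C_x = 355/137  [A, E, C are collinear ∩ BC ⟂ AE]
4. C_y = -531/137  [A, E, C are collinear ∩ BC ⟂ AE]
   → C = (355/137, -531/137)

C = (355/137, -531/137)
D = (9/5, -17/10)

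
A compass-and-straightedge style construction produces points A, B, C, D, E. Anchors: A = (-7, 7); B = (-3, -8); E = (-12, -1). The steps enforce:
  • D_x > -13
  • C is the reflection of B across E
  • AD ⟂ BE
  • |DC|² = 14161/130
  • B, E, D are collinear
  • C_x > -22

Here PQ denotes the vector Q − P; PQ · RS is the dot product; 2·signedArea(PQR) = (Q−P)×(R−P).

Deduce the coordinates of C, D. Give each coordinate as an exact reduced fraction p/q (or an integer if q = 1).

1. C_x = -21  [C is the reflection of B across E]
2. C_y = 6  [C is the reflection of B across E]
   → C = (-21, 6)
3. D_x = -1659/130  [B, E, D are collinear ∩ AD ⟂ BE]
4. D_y = -53/130  [B, E, D are collinear ∩ AD ⟂ BE]
   → D = (-1659/130, -53/130)

C = (-21, 6)
D = (-1659/130, -53/130)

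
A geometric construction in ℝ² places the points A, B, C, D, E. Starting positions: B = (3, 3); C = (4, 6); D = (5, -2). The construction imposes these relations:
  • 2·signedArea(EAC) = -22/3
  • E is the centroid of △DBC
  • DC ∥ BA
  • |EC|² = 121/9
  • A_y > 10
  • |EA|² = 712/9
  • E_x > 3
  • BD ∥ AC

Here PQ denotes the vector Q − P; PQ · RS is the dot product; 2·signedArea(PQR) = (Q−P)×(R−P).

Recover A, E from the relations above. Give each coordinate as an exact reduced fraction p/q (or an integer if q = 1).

A = (2, 11)
E = (4, 7/3)

1. A_x = 2  [BD ∥ AC ∩ DC ∥ BA]
2. A_y = 11  [BD ∥ AC ∩ DC ∥ BA]
   → A = (2, 11)
3. E_x = 4  [E is the centroid of △DBC]
4. E_y = 7/3  [E is the centroid of △DBC]
   → E = (4, 7/3)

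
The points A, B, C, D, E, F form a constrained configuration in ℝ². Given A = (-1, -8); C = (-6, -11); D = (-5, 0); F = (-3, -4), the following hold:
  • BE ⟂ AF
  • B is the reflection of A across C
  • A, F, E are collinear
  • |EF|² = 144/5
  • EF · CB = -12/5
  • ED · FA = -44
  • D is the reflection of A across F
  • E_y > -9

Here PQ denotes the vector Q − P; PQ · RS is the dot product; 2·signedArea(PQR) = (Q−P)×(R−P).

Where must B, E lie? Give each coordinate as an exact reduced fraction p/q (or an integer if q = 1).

1. B_x = -11  [B is the reflection of A across C]
2. B_y = -14  [B is the reflection of A across C]
   → B = (-11, -14)
3. E_x = -3/5  [A, F, E are collinear ∩ BE ⟂ AF]
4. E_y = -44/5  [A, F, E are collinear ∩ BE ⟂ AF]
   → E = (-3/5, -44/5)

B = (-11, -14)
E = (-3/5, -44/5)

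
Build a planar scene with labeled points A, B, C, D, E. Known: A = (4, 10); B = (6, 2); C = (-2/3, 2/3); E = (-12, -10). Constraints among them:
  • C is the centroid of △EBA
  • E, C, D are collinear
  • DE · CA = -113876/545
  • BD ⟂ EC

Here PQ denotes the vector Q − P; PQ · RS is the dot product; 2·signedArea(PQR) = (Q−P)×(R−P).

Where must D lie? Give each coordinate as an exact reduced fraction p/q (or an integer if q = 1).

D = (1926/545, 2518/545)

1. D_x = 1926/545  [E, C, D are collinear ∩ BD ⟂ EC]
2. D_y = 2518/545  [E, C, D are collinear ∩ BD ⟂ EC]
   → D = (1926/545, 2518/545)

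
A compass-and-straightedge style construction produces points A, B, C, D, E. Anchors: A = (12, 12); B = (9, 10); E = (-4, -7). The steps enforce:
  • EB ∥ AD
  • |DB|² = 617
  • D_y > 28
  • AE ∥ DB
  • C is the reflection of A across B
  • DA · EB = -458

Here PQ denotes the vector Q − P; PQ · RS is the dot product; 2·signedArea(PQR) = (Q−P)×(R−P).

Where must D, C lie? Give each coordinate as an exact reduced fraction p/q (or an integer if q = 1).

C = (6, 8)
D = (25, 29)

1. D_x = 25  [AE ∥ DB ∩ EB ∥ AD]
2. D_y = 29  [AE ∥ DB ∩ EB ∥ AD]
   → D = (25, 29)
3. C_x = 6  [C is the reflection of A across B]
4. C_y = 8  [C is the reflection of A across B]
   → C = (6, 8)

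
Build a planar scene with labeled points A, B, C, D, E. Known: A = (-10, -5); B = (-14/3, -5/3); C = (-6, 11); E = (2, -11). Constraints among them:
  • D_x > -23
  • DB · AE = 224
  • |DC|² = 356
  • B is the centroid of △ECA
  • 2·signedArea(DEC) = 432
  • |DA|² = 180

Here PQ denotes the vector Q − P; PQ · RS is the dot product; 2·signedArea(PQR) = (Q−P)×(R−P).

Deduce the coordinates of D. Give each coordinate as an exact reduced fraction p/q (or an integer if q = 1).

D = (-22, 1)

1. D_x = -22  [DB · AE = 224 ∩ 2·signedArea(DEC) = 432]
2. D_y = 1  [DB · AE = 224 ∩ 2·signedArea(DEC) = 432]
   → D = (-22, 1)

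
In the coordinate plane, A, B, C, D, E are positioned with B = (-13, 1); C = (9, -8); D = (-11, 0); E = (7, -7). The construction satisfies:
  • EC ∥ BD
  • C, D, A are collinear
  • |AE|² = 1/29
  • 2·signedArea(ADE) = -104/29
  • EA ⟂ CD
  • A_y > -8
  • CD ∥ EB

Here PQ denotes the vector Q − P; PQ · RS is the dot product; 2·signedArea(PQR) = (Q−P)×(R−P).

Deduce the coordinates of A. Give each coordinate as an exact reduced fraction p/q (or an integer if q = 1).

A = (201/29, -208/29)

1. A_x = 201/29  [C, D, A are collinear ∩ EA ⟂ CD]
2. A_y = -208/29  [C, D, A are collinear ∩ EA ⟂ CD]
   → A = (201/29, -208/29)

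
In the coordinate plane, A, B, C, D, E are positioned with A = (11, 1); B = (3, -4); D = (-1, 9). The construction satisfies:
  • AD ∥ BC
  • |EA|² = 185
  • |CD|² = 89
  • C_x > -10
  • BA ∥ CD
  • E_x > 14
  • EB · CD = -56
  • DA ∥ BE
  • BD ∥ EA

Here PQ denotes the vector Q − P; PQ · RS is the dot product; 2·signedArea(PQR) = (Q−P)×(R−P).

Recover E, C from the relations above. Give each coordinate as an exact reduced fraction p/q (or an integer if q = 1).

C = (-9, 4)
E = (15, -12)

1. E_x = 15  [BD ∥ EA ∩ DA ∥ BE]
2. E_y = -12  [BD ∥ EA ∩ DA ∥ BE]
   → E = (15, -12)
3. C_x = -9  [BA ∥ CD ∩ AD ∥ BC]
4. C_y = 4  [BA ∥ CD ∩ AD ∥ BC]
   → C = (-9, 4)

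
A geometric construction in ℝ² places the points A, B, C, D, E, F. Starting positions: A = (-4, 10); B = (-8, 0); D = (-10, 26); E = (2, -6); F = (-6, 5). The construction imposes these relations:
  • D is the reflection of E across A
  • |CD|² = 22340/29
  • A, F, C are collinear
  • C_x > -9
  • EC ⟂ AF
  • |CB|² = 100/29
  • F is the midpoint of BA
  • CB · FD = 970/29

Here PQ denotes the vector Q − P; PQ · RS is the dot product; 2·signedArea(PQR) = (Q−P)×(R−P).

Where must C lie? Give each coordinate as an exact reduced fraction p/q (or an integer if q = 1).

C = (-252/29, -50/29)

1. C_x = -252/29  [A, F, C are collinear ∩ EC ⟂ AF]
2. C_y = -50/29  [A, F, C are collinear ∩ EC ⟂ AF]
   → C = (-252/29, -50/29)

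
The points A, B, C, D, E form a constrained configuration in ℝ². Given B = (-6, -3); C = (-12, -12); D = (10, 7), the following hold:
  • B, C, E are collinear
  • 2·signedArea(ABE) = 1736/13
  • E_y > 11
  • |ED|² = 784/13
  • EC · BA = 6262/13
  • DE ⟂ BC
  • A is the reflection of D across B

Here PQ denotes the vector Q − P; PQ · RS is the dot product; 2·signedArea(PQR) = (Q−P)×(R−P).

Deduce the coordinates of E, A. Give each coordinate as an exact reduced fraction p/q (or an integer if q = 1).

1. E_x = 46/13  [B, C, E are collinear ∩ DE ⟂ BC]
2. E_y = 147/13  [B, C, E are collinear ∩ DE ⟂ BC]
   → E = (46/13, 147/13)
3. A_x = -22  [A is the reflection of D across B]
4. A_y = -13  [A is the reflection of D across B]
   → A = (-22, -13)

A = (-22, -13)
E = (46/13, 147/13)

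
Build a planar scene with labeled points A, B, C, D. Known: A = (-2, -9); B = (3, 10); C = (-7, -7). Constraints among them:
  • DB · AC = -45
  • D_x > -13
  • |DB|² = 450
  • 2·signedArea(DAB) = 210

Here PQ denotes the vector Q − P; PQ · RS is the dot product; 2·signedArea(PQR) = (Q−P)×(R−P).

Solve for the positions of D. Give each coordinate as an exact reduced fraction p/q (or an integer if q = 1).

1. D_x = -12  [DB · AC = -45 ∩ 2·signedArea(DAB) = 210]
2. D_y = -5  [DB · AC = -45 ∩ 2·signedArea(DAB) = 210]
   → D = (-12, -5)

D = (-12, -5)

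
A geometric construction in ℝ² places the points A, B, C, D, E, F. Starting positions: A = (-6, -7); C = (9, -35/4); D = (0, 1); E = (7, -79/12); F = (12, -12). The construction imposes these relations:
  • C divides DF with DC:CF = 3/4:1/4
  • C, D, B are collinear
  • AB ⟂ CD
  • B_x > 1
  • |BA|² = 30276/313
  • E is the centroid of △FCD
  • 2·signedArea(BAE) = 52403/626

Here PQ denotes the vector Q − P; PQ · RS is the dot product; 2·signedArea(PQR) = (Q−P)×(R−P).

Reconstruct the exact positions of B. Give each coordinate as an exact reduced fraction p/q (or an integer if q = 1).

1. B_x = 384/313  [C, D, B are collinear ∩ AB ⟂ CD]
2. B_y = -103/313  [C, D, B are collinear ∩ AB ⟂ CD]
   → B = (384/313, -103/313)

B = (384/313, -103/313)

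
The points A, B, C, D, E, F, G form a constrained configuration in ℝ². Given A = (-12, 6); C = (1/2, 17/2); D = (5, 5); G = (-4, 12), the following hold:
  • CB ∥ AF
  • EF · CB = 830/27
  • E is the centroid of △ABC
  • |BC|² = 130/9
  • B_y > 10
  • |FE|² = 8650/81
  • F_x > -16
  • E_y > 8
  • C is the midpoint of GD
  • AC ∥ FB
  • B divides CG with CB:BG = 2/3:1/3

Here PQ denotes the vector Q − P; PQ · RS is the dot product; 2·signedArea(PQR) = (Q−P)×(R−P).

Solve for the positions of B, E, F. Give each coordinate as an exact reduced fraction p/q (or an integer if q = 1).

B = (-5/2, 65/6)
E = (-14/3, 76/9)
F = (-15, 25/3)

1. B_x = -5/2  [B divides CG with CB:BG = 2/3:1/3]
2. B_y = 65/6  [B divides CG with CB:BG = 2/3:1/3]
   → B = (-5/2, 65/6)
3. E_x = -14/3  [E is the centroid of △ABC]
4. E_y = 76/9  [E is the centroid of △ABC]
   → E = (-14/3, 76/9)
5. F_x = -15  [AC ∥ FB ∩ CB ∥ AF]
6. F_y = 25/3  [AC ∥ FB ∩ CB ∥ AF]
   → F = (-15, 25/3)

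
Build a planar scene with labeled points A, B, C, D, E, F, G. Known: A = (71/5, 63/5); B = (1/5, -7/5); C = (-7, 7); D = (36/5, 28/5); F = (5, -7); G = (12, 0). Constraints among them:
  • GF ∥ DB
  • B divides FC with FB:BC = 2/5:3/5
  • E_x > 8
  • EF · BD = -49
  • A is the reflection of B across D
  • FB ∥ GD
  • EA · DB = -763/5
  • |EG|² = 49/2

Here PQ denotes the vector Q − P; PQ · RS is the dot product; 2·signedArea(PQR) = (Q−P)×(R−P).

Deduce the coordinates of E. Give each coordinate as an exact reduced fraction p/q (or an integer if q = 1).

E = (17/2, -7/2)

1. E_x = 17/2  [line 7·x + 7·y + -35 = 0 ∩ |EG|² = 49/2]
2. E_y = -7/2  [line 7·x + 7·y + -35 = 0 ∩ |EG|² = 49/2]
   → E = (17/2, -7/2)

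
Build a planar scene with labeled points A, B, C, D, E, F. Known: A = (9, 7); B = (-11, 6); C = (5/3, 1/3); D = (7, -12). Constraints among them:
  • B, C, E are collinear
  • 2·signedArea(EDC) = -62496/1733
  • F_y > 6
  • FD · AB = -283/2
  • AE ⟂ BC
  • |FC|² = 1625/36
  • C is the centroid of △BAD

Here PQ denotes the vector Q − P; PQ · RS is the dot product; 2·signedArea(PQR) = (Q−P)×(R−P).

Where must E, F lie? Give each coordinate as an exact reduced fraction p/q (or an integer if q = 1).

1. E_x = 9171/1733  [B, C, E are collinear ∩ AE ⟂ BC]
2. E_y = -2233/1733  [B, C, E are collinear ∩ AE ⟂ BC]
   → E = (9171/1733, -2233/1733)
3. F_x = -1  [line 20·x + 1·y + 27/2 = 0 ∩ |FC|² = 1625/36]
4. F_y = 13/2  [line 20·x + 1·y + 27/2 = 0 ∩ |FC|² = 1625/36]
   → F = (-1, 13/2)

E = (9171/1733, -2233/1733)
F = (-1, 13/2)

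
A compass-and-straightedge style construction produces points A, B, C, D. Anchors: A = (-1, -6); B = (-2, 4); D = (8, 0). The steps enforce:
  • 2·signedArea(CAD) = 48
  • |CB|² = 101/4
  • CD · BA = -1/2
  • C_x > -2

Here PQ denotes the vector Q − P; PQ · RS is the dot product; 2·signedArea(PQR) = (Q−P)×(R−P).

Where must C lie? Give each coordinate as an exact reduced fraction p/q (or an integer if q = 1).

1. C_x = -3/2  [2·signedArea(CAD) = 48 ∩ CD · BA = -1/2]
2. C_y = -1  [2·signedArea(CAD) = 48 ∩ CD · BA = -1/2]
   → C = (-3/2, -1)

C = (-3/2, -1)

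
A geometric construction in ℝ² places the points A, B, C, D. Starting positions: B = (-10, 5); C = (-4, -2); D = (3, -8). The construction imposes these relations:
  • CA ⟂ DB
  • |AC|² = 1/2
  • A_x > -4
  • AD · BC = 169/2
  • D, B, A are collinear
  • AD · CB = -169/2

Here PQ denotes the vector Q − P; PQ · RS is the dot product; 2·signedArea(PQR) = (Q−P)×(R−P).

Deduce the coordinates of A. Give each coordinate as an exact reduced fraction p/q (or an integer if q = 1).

1. A_x = -7/2  [D, B, A are collinear ∩ CA ⟂ DB]
2. A_y = -3/2  [D, B, A are collinear ∩ CA ⟂ DB]
   → A = (-7/2, -3/2)

A = (-7/2, -3/2)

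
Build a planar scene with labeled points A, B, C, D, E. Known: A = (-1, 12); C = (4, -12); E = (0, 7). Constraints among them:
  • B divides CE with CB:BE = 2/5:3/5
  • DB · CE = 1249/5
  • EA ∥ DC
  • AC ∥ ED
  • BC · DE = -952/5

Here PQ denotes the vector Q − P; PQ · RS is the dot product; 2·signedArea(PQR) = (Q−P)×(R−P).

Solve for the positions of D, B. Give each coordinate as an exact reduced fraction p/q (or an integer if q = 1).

1. D_x = 5  [EA ∥ DC ∩ AC ∥ ED]
2. D_y = -17  [EA ∥ DC ∩ AC ∥ ED]
   → D = (5, -17)
3. B_x = 12/5  [B divides CE with CB:BE = 2/5:3/5]
4. B_y = -22/5  [B divides CE with CB:BE = 2/5:3/5]
   → B = (12/5, -22/5)

B = (12/5, -22/5)
D = (5, -17)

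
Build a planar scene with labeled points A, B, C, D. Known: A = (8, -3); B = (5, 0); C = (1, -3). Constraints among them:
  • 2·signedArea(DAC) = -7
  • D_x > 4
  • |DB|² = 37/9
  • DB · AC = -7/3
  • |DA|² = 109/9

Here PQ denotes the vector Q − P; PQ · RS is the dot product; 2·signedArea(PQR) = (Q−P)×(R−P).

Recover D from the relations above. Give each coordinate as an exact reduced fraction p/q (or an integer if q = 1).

D = (14/3, -2)

1. D_x = 14/3  [DB · AC = -7/3 ∩ 2·signedArea(DAC) = -7]
2. D_y = -2  [DB · AC = -7/3 ∩ 2·signedArea(DAC) = -7]
   → D = (14/3, -2)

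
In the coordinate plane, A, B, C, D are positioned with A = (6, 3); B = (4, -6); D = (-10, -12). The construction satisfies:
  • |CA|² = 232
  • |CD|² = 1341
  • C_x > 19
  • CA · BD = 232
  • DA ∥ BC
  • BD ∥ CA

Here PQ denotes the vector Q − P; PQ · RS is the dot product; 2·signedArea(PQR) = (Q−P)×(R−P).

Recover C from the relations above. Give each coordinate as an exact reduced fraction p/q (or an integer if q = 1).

C = (20, 9)

1. C_x = 20  [BD ∥ CA ∩ DA ∥ BC]
2. C_y = 9  [BD ∥ CA ∩ DA ∥ BC]
   → C = (20, 9)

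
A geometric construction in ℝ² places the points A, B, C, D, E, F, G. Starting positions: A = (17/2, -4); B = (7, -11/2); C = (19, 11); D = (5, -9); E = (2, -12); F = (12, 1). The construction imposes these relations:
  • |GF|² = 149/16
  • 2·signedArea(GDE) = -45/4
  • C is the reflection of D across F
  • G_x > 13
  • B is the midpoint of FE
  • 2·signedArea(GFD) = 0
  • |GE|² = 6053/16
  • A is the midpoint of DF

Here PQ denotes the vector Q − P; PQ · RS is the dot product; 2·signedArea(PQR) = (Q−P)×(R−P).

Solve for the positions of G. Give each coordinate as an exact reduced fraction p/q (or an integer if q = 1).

G = (55/4, 7/2)

1. G_x = 55/4  [2·signedArea(GFD) = 0 ∩ 2·signedArea(GDE) = -45/4]
2. G_y = 7/2  [2·signedArea(GFD) = 0 ∩ 2·signedArea(GDE) = -45/4]
   → G = (55/4, 7/2)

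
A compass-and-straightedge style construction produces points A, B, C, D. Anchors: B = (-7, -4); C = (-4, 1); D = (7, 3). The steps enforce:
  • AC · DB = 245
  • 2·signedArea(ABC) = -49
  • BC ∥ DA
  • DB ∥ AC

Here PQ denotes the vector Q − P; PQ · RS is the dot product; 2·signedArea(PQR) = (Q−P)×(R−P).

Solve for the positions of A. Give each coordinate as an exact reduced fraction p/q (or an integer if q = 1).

1. A_x = 10  [DB ∥ AC ∩ BC ∥ DA]
2. A_y = 8  [DB ∥ AC ∩ BC ∥ DA]
   → A = (10, 8)

A = (10, 8)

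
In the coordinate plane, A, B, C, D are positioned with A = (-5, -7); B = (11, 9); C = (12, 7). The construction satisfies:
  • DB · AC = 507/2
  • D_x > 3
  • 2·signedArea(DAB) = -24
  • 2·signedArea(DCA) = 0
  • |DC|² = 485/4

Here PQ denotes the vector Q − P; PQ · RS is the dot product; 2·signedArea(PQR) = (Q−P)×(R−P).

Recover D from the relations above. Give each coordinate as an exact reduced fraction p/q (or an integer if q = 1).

1. D_x = 7/2  [2·signedArea(DCA) = 0 ∩ DB · AC = 507/2]
2. D_y = 0  [2·signedArea(DCA) = 0 ∩ DB · AC = 507/2]
   → D = (7/2, 0)

D = (7/2, 0)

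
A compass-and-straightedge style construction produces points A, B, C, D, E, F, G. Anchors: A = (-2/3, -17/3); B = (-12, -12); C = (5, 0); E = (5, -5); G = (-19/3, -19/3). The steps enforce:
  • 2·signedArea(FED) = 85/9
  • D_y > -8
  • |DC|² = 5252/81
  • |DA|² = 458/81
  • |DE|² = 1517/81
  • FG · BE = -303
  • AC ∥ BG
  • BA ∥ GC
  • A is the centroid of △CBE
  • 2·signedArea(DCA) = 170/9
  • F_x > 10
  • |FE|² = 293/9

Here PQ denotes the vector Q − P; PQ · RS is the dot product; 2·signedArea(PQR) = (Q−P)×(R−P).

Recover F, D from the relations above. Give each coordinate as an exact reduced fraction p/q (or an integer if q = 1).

1. F_x = 32/3  [line -17·x + -7·y + 151 = 0 ∩ |FE|² = 293/9]
2. F_y = -13/3  [line -17·x + -7·y + 151 = 0 ∩ |FE|² = 293/9]
   → F = (32/3, -13/3)
3. D_x = 11/9  [2·signedArea(DCA) = 170/9 ∩ 2·signedArea(FED) = 85/9]
4. D_y = -64/9  [2·signedArea(DCA) = 170/9 ∩ 2·signedArea(FED) = 85/9]
   → D = (11/9, -64/9)

D = (11/9, -64/9)
F = (32/3, -13/3)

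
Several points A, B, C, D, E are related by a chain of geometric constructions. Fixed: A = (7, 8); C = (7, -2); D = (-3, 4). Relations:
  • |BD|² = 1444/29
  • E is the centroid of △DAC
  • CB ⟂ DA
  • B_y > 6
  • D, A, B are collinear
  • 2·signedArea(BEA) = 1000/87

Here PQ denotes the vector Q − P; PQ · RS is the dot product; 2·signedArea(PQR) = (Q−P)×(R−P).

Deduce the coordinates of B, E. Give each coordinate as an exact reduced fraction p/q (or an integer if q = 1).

1. B_x = 103/29  [D, A, B are collinear ∩ CB ⟂ DA]
2. B_y = 192/29  [D, A, B are collinear ∩ CB ⟂ DA]
   → B = (103/29, 192/29)
3. E_x = 11/3  [E is the centroid of △DAC]
4. E_y = 10/3  [E is the centroid of △DAC]
   → E = (11/3, 10/3)

B = (103/29, 192/29)
E = (11/3, 10/3)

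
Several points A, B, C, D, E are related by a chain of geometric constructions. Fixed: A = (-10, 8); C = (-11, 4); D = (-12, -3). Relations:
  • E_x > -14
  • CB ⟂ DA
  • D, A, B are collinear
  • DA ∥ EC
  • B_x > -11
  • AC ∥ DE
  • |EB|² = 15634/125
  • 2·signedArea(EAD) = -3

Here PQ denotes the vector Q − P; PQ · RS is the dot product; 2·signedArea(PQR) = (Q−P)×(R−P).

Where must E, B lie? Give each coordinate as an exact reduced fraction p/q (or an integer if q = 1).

B = (-1342/125, 494/125)
E = (-13, -7)

1. E_x = -13  [DA ∥ EC ∩ AC ∥ DE]
2. E_y = -7  [DA ∥ EC ∩ AC ∥ DE]
   → E = (-13, -7)
3. B_x = -1342/125  [D, A, B are collinear ∩ CB ⟂ DA]
4. B_y = 494/125  [D, A, B are collinear ∩ CB ⟂ DA]
   → B = (-1342/125, 494/125)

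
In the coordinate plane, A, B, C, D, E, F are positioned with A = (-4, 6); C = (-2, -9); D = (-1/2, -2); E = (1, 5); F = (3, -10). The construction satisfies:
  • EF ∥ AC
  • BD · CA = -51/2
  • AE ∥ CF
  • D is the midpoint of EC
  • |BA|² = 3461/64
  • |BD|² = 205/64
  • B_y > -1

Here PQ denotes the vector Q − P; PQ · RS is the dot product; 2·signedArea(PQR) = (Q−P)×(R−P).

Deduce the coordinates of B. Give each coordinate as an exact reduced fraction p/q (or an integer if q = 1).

B = (-1/8, -1/4)

1. B_x = -1/8  [line 2·x + -15·y + -7/2 = 0 ∩ |BA|² = 3461/64]
2. B_y = -1/4  [line 2·x + -15·y + -7/2 = 0 ∩ |BA|² = 3461/64]
   → B = (-1/8, -1/4)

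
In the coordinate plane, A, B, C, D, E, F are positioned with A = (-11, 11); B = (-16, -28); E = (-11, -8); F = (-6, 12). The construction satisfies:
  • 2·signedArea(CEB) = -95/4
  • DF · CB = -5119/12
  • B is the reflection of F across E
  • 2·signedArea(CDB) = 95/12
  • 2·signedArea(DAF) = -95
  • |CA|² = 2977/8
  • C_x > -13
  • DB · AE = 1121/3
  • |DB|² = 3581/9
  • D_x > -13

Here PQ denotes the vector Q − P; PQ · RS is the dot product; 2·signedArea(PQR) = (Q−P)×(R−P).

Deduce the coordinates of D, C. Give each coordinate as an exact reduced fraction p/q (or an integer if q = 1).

1. D_x = -38/3  [DB · AE = 1121/3 ∩ 2·signedArea(DAF) = -95]
2. D_y = -25/3  [DB · AE = 1121/3 ∩ 2·signedArea(DAF) = -95]
   → D = (-38/3, -25/3)
3. C_x = -49/4  [DF · CB = -5119/12 ∩ 2·signedArea(CDB) = 95/12]
4. C_y = -33/4  [DF · CB = -5119/12 ∩ 2·signedArea(CDB) = 95/12]
   → C = (-49/4, -33/4)

C = (-49/4, -33/4)
D = (-38/3, -25/3)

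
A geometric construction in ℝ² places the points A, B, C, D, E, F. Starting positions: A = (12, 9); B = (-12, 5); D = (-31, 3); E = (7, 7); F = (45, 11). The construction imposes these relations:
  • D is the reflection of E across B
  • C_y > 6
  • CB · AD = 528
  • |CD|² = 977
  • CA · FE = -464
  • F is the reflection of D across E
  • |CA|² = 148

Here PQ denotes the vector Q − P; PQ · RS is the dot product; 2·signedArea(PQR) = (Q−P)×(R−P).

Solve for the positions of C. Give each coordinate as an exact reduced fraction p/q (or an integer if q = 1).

1. C_x = 0  [CA · FE = -464 ∩ CB · AD = 528]
2. C_y = 7  [CA · FE = -464 ∩ CB · AD = 528]
   → C = (0, 7)

C = (0, 7)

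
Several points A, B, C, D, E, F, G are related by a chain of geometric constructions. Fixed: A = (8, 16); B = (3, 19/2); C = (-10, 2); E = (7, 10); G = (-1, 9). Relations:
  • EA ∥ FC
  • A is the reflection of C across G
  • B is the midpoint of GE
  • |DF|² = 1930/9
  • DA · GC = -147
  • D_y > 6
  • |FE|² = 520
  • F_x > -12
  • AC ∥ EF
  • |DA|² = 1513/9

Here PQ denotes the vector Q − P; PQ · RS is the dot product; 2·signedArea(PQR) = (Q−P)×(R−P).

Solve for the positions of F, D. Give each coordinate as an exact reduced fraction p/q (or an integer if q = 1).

1. F_x = -11  [EA ∥ FC ∩ AC ∥ EF]
2. F_y = -4  [EA ∥ FC ∩ AC ∥ EF]
   → F = (-11, -4)
3. D_x = -4/3  [line 9·x + 7·y + -37 = 0 ∩ |DF|² = 1930/9]
4. D_y = 7  [line 9·x + 7·y + -37 = 0 ∩ |DF|² = 1930/9]
   → D = (-4/3, 7)

D = (-4/3, 7)
F = (-11, -4)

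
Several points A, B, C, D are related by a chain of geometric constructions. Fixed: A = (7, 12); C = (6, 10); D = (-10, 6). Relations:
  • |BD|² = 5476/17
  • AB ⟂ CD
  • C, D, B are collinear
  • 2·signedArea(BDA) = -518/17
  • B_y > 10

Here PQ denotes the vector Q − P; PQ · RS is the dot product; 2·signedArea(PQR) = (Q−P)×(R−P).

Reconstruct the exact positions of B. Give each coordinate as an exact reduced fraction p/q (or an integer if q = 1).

1. B_x = 126/17  [C, D, B are collinear ∩ AB ⟂ CD]
2. B_y = 176/17  [C, D, B are collinear ∩ AB ⟂ CD]
   → B = (126/17, 176/17)

B = (126/17, 176/17)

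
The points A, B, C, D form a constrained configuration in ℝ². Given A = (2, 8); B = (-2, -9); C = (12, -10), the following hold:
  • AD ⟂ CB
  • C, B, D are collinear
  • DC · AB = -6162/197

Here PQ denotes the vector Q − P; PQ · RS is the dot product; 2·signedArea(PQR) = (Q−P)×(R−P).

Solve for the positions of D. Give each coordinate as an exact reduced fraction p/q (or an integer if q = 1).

D = (152/197, -1812/197)

1. D_x = 152/197  [C, B, D are collinear ∩ AD ⟂ CB]
2. D_y = -1812/197  [C, B, D are collinear ∩ AD ⟂ CB]
   → D = (152/197, -1812/197)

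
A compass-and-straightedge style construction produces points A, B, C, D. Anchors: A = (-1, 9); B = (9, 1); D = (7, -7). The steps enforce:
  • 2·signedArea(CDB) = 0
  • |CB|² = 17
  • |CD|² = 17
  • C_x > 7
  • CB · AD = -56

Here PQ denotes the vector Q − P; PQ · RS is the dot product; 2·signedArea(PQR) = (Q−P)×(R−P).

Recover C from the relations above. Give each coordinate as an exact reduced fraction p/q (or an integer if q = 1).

C = (8, -3)

1. C_x = 8  [2·signedArea(CDB) = 0 ∩ CB · AD = -56]
2. C_y = -3  [2·signedArea(CDB) = 0 ∩ CB · AD = -56]
   → C = (8, -3)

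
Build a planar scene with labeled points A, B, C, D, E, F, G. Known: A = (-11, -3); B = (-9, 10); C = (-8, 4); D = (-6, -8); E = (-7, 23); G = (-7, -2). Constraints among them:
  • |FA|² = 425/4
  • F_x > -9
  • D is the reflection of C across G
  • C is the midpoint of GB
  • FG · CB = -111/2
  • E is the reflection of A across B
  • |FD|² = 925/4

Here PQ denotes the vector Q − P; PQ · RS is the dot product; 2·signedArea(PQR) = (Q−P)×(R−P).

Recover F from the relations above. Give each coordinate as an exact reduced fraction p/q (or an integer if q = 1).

F = (-17/2, 7)

1. F_x = -17/2  [line 1·x + -6·y + 101/2 = 0 ∩ |FA|² = 425/4]
2. F_y = 7  [line 1·x + -6·y + 101/2 = 0 ∩ |FA|² = 425/4]
   → F = (-17/2, 7)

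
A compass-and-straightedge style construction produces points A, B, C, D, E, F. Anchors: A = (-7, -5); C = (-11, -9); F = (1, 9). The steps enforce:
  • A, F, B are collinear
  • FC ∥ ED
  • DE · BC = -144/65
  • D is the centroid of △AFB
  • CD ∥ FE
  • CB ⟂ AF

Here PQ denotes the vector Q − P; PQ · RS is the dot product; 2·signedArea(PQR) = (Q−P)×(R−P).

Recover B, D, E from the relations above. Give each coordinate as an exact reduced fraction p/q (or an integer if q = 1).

B = (-631/65, -633/65)
D = (-1021/195, -373/195)
E = (1319/195, 3137/195)

1. B_x = -631/65  [A, F, B are collinear ∩ CB ⟂ AF]
2. B_y = -633/65  [A, F, B are collinear ∩ CB ⟂ AF]
   → B = (-631/65, -633/65)
3. D_x = -1021/195  [D is the centroid of △AFB]
4. D_y = -373/195  [D is the centroid of △AFB]
   → D = (-1021/195, -373/195)
5. E_x = 1319/195  [FC ∥ ED ∩ CD ∥ FE]
6. E_y = 3137/195  [FC ∥ ED ∩ CD ∥ FE]
   → E = (1319/195, 3137/195)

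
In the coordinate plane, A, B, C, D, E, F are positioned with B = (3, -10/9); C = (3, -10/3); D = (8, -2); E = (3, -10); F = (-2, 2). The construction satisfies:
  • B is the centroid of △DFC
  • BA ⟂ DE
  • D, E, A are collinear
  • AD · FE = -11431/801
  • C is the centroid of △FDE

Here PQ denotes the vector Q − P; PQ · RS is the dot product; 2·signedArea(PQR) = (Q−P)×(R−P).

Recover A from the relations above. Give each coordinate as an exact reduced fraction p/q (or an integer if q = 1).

1. A_x = 5603/801  [D, E, A are collinear ∩ BA ⟂ DE]
2. A_y = -2890/801  [D, E, A are collinear ∩ BA ⟂ DE]
   → A = (5603/801, -2890/801)

A = (5603/801, -2890/801)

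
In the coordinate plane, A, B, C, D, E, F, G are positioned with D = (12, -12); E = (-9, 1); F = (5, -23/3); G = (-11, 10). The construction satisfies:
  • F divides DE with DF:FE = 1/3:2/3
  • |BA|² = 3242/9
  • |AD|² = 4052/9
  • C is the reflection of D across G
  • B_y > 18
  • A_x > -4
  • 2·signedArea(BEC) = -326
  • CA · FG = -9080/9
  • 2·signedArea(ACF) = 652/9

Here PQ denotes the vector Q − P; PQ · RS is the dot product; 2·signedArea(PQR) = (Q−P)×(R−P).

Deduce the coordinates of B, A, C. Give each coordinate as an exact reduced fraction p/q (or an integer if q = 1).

1. C_x = -34  [C is the reflection of D across G]
2. C_y = 32  [C is the reflection of D across G]
   → C = (-34, 32)
3. A_x = -10/3  [2·signedArea(ACF) = 652/9 ∩ CA · FG = -9080/9]
4. A_y = 8/3  [2·signedArea(ACF) = 652/9 ∩ CA · FG = -9080/9]
   → A = (-10/3, 8/3)
5. B_x = -13  [line -31·x + -25·y + 72 = 0 ∩ |BA|² = 3242/9]
6. B_y = 19  [line -31·x + -25·y + 72 = 0 ∩ |BA|² = 3242/9]
   → B = (-13, 19)

A = (-10/3, 8/3)
B = (-13, 19)
C = (-34, 32)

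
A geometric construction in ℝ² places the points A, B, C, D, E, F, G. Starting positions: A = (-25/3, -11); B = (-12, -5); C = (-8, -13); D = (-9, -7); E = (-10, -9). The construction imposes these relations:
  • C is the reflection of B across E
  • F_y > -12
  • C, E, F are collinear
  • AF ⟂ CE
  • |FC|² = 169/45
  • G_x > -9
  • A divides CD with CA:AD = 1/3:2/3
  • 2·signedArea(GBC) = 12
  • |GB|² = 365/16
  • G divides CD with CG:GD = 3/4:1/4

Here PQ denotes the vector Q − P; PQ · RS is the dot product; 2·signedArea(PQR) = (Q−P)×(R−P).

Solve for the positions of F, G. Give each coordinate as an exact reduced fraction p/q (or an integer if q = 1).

1. F_x = -133/15  [C, E, F are collinear ∩ AF ⟂ CE]
2. F_y = -169/15  [C, E, F are collinear ∩ AF ⟂ CE]
   → F = (-133/15, -169/15)
3. G_x = -35/4  [G divides CD with CG:GD = 3/4:1/4]
4. G_y = -17/2  [G divides CD with CG:GD = 3/4:1/4]
   → G = (-35/4, -17/2)

F = (-133/15, -169/15)
G = (-35/4, -17/2)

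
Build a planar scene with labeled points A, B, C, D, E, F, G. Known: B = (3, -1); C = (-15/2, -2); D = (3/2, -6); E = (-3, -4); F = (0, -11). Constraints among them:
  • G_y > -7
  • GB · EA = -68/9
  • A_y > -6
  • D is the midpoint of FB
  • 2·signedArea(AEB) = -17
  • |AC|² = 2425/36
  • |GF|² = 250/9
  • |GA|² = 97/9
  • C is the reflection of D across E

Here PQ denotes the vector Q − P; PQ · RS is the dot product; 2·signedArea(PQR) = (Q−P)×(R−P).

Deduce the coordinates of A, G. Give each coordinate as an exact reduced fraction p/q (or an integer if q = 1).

1. A_x = 0  [line -3·x + 6·y + 32 = 0 ∩ |AC|² = 2425/36]
2. A_y = -16/3  [line -3·x + 6·y + 32 = 0 ∩ |AC|² = 2425/36]
   → A = (0, -16/3)
3. G_x = 3  [line -3·x + 4/3·y + 161/9 = 0 ∩ |GA|² = 97/9]
4. G_y = -20/3  [line -3·x + 4/3·y + 161/9 = 0 ∩ |GA|² = 97/9]
   → G = (3, -20/3)

A = (0, -16/3)
G = (3, -20/3)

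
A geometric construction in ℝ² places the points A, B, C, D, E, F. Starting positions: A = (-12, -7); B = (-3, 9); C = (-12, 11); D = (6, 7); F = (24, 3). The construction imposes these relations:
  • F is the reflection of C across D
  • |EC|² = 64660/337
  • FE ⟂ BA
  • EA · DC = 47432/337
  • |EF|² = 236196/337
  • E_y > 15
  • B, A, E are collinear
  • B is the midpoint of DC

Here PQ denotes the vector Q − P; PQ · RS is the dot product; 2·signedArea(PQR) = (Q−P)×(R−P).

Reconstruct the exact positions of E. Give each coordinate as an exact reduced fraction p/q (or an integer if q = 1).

E = (312/337, 5385/337)

1. E_x = 312/337  [B, A, E are collinear ∩ FE ⟂ BA]
2. E_y = 5385/337  [B, A, E are collinear ∩ FE ⟂ BA]
   → E = (312/337, 5385/337)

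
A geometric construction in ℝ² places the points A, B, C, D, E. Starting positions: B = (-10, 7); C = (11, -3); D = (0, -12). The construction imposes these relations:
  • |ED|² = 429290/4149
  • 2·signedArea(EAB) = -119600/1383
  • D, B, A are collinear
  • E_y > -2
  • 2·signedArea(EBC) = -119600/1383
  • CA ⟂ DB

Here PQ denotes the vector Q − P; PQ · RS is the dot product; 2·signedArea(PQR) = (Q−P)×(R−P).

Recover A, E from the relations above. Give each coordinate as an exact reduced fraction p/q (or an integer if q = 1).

A = (-610/461, -4373/461)
E = (-149/1383, -843/461)

1. A_x = -610/461  [D, B, A are collinear ∩ CA ⟂ DB]
2. A_y = -4373/461  [D, B, A are collinear ∩ CA ⟂ DB]
   → A = (-610/461, -4373/461)
3. E_x = -149/1383  [2·signedArea(EAB) = -119600/1383 ∩ 2·signedArea(EBC) = -119600/1383]
4. E_y = -843/461  [2·signedArea(EAB) = -119600/1383 ∩ 2·signedArea(EBC) = -119600/1383]
   → E = (-149/1383, -843/461)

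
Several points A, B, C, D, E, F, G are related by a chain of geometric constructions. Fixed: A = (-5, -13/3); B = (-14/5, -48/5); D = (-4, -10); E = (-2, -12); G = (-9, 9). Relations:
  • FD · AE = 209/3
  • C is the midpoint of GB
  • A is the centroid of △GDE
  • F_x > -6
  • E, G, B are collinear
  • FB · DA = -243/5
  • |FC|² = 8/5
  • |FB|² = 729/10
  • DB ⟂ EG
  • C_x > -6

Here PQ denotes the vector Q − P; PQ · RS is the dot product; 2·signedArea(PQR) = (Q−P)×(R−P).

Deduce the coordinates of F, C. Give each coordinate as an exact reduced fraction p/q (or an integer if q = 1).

1. F_x = -11/2  [FB · DA = -243/5 ∩ FD · AE = 209/3]
2. F_y = -3/2  [FB · DA = -243/5 ∩ FD · AE = 209/3]
   → F = (-11/2, -3/2)
3. C_x = -59/10  [C is the midpoint of GB]
4. C_y = -3/10  [C is the midpoint of GB]
   → C = (-59/10, -3/10)

C = (-59/10, -3/10)
F = (-11/2, -3/2)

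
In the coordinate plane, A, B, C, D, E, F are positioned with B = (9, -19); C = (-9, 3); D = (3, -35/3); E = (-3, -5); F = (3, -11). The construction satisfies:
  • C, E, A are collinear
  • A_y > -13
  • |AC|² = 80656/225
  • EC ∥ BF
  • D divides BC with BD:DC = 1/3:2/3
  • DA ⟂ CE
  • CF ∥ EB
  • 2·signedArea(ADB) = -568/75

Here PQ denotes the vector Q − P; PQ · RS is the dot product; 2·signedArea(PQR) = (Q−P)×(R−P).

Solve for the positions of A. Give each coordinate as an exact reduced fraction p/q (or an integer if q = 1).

A = (59/25, -911/75)

1. A_x = 59/25  [C, E, A are collinear ∩ DA ⟂ CE]
2. A_y = -911/75  [C, E, A are collinear ∩ DA ⟂ CE]
   → A = (59/25, -911/75)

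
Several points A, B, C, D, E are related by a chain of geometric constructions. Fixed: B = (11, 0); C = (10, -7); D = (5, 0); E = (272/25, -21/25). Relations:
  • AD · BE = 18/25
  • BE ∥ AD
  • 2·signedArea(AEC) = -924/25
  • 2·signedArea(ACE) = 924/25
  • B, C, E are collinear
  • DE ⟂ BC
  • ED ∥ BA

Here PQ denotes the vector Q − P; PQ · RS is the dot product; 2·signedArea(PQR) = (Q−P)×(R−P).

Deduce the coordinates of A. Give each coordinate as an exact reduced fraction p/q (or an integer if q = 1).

A = (128/25, 21/25)

1. A_x = 128/25  [BE ∥ AD ∩ ED ∥ BA]
2. A_y = 21/25  [BE ∥ AD ∩ ED ∥ BA]
   → A = (128/25, 21/25)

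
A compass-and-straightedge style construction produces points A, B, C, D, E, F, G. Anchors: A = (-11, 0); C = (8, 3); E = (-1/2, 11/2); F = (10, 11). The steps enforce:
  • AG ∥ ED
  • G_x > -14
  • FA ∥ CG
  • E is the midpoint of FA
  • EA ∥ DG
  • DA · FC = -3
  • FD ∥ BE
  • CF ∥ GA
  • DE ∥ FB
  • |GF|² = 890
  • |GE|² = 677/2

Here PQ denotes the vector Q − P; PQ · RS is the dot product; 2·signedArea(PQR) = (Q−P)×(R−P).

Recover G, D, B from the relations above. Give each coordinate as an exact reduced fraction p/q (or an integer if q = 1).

B = (12, 19)
D = (-5/2, -5/2)
G = (-13, -8)

1. G_x = -13  [CF ∥ GA ∩ FA ∥ CG]
2. G_y = -8  [CF ∥ GA ∩ FA ∥ CG]
   → G = (-13, -8)
3. D_x = -5/2  [EA ∥ DG ∩ AG ∥ ED]
4. D_y = -5/2  [EA ∥ DG ∩ AG ∥ ED]
   → D = (-5/2, -5/2)
5. B_x = 12  [FD ∥ BE ∩ DE ∥ FB]
6. B_y = 19  [FD ∥ BE ∩ DE ∥ FB]
   → B = (12, 19)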